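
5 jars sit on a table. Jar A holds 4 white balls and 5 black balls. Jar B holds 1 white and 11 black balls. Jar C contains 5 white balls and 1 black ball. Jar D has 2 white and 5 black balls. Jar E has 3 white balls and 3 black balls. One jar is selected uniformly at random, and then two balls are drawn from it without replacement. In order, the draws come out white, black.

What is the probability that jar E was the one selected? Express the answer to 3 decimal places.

0.281

Compute the likelihood of the observed sequence for each case: P(data | jar A) = (4/9)(5/8) = 0.27778; P(data | jar B) = (1/12)(11/11) = 0.083333; P(data | jar C) = (5/6)(1/5) = 0.16667; P(data | jar D) = (2/7)(5/6) = 0.2381; P(data | jar E) = (3/6)(3/5) = 0.3.
Multiplying each by its prior: 1/5 · 0.27778 = 0.055556, 1/5 · 0.083333 = 0.016667, 1/5 · 0.16667 = 0.033333, 1/5 · 0.2381 = 0.047619, 1/5 · 0.3 = 0.06; summing to 0.21317.
So P(jar E | data) = (0.06) / (0.21317) = 0.28146.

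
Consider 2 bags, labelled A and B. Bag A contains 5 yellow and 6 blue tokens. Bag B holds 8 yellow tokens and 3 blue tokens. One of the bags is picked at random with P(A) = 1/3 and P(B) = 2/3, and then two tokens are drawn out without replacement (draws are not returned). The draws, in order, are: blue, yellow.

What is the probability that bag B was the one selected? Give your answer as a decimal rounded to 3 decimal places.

The likelihood of the observed sequence under each hypothesis: P(data | bag A) = (6/11)(5/10) = 3/11; P(data | bag B) = (3/11)(8/10) = 12/55.
Weighting by the prior gives 1/3 · 3/11 = 1/11, 2/3 · 12/55 = 8/55; with total 13/55.
Hence P(bag B | data) = (8/55) / (13/55) = 8/13.

0.615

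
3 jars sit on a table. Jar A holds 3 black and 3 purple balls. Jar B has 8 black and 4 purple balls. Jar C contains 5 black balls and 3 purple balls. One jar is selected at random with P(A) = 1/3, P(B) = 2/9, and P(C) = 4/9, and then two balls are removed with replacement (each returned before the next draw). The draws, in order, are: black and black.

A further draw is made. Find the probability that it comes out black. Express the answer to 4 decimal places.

Under each hypothesis, the probability of the observed sequence is: P(data | jar A) = (3/6)(3/6) = 0.25; P(data | jar B) = (8/12)(8/12) = 0.44444; P(data | jar C) = (5/8)(5/8) = 0.39062.
The prior-weighted likelihoods are 1/3 · 0.25 = 0.083333, 2/9 · 0.44444 = 0.098765, 4/9 · 0.39062 = 0.17361; these sum to 0.35571.
Normalising, the posterior is P(jar A | data) = 0.23427, P(jar B | data) = 0.27766, P(jar C | data) = 0.48807.
Averaging over the posterior, P(black next | data) = (1/2)(0.23427) + (2/3)(0.27766) + (5/8)(0.48807) = 0.60728.

0.6073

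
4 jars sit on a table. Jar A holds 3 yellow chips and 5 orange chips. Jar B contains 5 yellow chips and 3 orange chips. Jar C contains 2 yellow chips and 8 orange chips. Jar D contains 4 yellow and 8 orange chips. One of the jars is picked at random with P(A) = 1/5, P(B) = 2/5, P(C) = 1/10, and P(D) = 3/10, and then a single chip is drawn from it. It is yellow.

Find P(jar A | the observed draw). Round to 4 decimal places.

Under each hypothesis, the probability of this draw is: P(data | jar A) = (3/8) = 3/8; P(data | jar B) = (5/8) = 5/8; P(data | jar C) = (2/10) = 1/5; P(data | jar D) = (4/12) = 1/3.
The prior-weighted likelihoods are 1/5 · 3/8 = 3/40, 2/5 · 5/8 = 1/4, 1/10 · 1/5 = 1/50, 3/10 · 1/3 = 1/10; these sum to 89/200.
Therefore the posterior P(jar A | data) = (3/40) / (89/200) = 15/89.

0.1685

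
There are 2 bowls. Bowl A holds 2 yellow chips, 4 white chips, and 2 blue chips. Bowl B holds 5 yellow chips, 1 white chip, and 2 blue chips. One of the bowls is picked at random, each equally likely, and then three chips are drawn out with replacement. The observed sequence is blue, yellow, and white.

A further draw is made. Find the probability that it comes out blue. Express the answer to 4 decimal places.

The likelihood of the observed sequence under each hypothesis: P(data | bowl A) = (2/8)(2/8)(4/8) = 1/32; P(data | bowl B) = (2/8)(5/8)(1/8) = 5/256.
Multiplying each by its prior: 1/2 · 1/32 = 1/64, 1/2 · 5/256 = 5/512; these sum to 13/512.
Dividing through by the total gives posterior P(bowl A | data) = 8/13, P(bowl B | data) = 5/13.
The predictive probability is P(blue next | data) = (1/4)(8/13) + (1/4)(5/13) = 1/4.

0.2500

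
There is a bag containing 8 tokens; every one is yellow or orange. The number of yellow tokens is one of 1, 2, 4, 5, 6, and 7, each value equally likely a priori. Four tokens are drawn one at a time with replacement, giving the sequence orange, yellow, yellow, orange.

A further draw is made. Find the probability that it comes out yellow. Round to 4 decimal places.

0.5324

Compute the likelihood of the observed sequence for each case: P(data | r = 1) = (7/8)(1/8)(1/8)(7/8) = 0.011963; P(data | r = 2) = (6/8)(2/8)(2/8)(6/8) = 0.035156; P(data | r = 4) = (4/8)(4/8)(4/8)(4/8) = 0.0625; P(data | r = 5) = (3/8)(5/8)(5/8)(3/8) = 0.054932; P(data | r = 6) = (2/8)(6/8)(6/8)(2/8) = 0.035156; P(data | r = 7) = (1/8)(7/8)(7/8)(1/8) = 0.011963.
Weighting by the prior gives 1/6 · 0.011963 = 0.0019938, 1/6 · 0.035156 = 0.0058594, 1/6 · 0.0625 = 0.010417, 1/6 · 0.054932 = 0.0091553, 1/6 · 0.035156 = 0.0058594, 1/6 · 0.011963 = 0.0019938; these sum to 0.035278.
Dividing through by the total gives posterior P(r = 1 | data) = 0.056517, P(r = 2 | data) = 0.16609, P(r = 4 | data) = 0.29527, P(r = 5 | data) = 0.25952, P(r = 6 | data) = 0.16609, P(r = 7 | data) = 0.056517.
The predictive probability is P(yellow next | data) = (1/8)(0.056517) + (1/4)(0.16609) + (1/2)(0.29527) + (5/8)(0.25952) + (3/4)(0.16609) + (7/8)(0.056517) = 0.53244.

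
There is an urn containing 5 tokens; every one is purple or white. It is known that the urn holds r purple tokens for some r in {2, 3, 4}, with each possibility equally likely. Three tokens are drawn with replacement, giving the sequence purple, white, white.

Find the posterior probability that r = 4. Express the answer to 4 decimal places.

0.1176

Under each hypothesis, the probability of the observed sequence is: P(data | r = 2) = (2/5)(3/5)(3/5) = 18/125; P(data | r = 3) = (3/5)(2/5)(2/5) = 12/125; P(data | r = 4) = (4/5)(1/5)(1/5) = 4/125.
Weighting by the prior gives 1/3 · 18/125 = 6/125, 1/3 · 12/125 = 4/125, 1/3 · 4/125 = 4/375; with total 34/375.
By Bayes' rule, P(r = 4 | data) = (4/375) / (34/375) = 2/17.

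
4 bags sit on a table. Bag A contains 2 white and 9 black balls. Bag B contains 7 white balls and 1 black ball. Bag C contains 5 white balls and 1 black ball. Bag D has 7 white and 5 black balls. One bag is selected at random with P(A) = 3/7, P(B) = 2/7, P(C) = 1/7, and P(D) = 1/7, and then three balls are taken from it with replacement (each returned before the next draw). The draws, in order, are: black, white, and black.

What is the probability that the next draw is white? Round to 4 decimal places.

For each hypothesis, P(data | H) works out to: P(data | bag A) = (9/11)(2/11)(9/11) = 0.12171; P(data | bag B) = (1/8)(7/8)(1/8) = 0.013672; P(data | bag C) = (1/6)(5/6)(1/6) = 0.023148; P(data | bag D) = (5/12)(7/12)(5/12) = 0.10127.
Multiplying each by its prior: 3/7 · 0.12171 = 0.052163, 2/7 · 0.013672 = 0.0039062, 1/7 · 0.023148 = 0.0033069, 1/7 · 0.10127 = 0.014468; summing to 0.073843.
Dividing through by the total gives posterior P(bag A | data) = 0.7064, P(bag B | data) = 0.052899, P(bag C | data) = 0.044782, P(bag D | data) = 0.19592.
The predictive probability is P(white next | data) = (2/11)(0.7064) + (7/8)(0.052899) + (5/6)(0.044782) + (7/12)(0.19592) = 0.32633.

0.3263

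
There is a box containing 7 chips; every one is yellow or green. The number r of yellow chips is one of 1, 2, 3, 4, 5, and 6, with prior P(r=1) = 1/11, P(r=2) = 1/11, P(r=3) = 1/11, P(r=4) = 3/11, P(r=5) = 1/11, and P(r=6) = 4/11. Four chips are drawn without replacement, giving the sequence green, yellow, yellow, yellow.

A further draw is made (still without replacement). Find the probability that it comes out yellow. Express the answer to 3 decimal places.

Compute the likelihood of the observed sequence for each case: P(data | r = 1) = (6/7)(1/6)(0/5) = 0; P(data | r = 2) = (5/7)(2/6)(1/5)(0/4) = 0; P(data | r = 3) = (4/7)(3/6)(2/5)(1/4) = 1/35; P(data | r = 4) = (3/7)(4/6)(3/5)(2/4) = 3/35; P(data | r = 5) = (2/7)(5/6)(4/5)(3/4) = 1/7; P(data | r = 6) = (1/7)(6/6)(5/5)(4/4) = 1/7.
The prior-weighted likelihoods are 1/11 · 0 = 0, 1/11 · 0 = 0, 1/11 · 1/35 = 1/385, 3/11 · 3/35 = 9/385, 1/11 · 1/7 = 1/77, 4/11 · 1/7 = 4/77; summing to 1/11.
Dividing through by the total gives posterior P(r = 1 | data) = 0, P(r = 2 | data) = 0, P(r = 3 | data) = 1/35, P(r = 4 | data) = 9/35, P(r = 5 | data) = 1/7, P(r = 6 | data) = 4/7.
So P(yellow next | data) = Σ P(yellow next | H) P(H | data) = (0)(1/35) + (1/3)(9/35) + (2/3)(1/7) + (1)(4/7) = 79/105.

0.752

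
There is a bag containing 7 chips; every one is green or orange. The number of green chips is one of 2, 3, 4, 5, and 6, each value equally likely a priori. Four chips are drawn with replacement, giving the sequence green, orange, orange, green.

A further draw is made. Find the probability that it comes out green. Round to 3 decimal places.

Under each hypothesis, the probability of the observed sequence is: P(data | r = 2) = (2/7)(5/7)(5/7)(2/7) = 0.041649; P(data | r = 3) = (3/7)(4/7)(4/7)(3/7) = 0.059975; P(data | r = 4) = (4/7)(3/7)(3/7)(4/7) = 0.059975; P(data | r = 5) = (5/7)(2/7)(2/7)(5/7) = 0.041649; P(data | r = 6) = (6/7)(1/7)(1/7)(6/7) = 0.014994.
Multiplying each by its prior: 1/5 · 0.041649 = 0.0083299, 1/5 · 0.059975 = 0.011995, 1/5 · 0.059975 = 0.011995, 1/5 · 0.041649 = 0.0083299, 1/5 · 0.014994 = 0.0029988; summing to 0.043648.
Normalising, the posterior is P(r = 2 | data) = 0.19084, P(r = 3 | data) = 0.27481, P(r = 4 | data) = 0.27481, P(r = 5 | data) = 0.19084, P(r = 6 | data) = 0.068702.
So P(green next | data) = Σ P(green next | H) P(H | data) = (2/7)(0.19084) + (3/7)(0.27481) + (4/7)(0.27481) + (5/7)(0.19084) + (6/7)(0.068702) = 0.52454.

0.525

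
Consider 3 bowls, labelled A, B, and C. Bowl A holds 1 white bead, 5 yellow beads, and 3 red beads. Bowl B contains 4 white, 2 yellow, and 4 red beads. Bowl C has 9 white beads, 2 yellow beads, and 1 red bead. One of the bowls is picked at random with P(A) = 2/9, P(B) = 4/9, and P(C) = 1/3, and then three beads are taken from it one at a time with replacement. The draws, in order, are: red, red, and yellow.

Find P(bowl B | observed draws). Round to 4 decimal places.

0.5021

Compute the likelihood of the observed sequence for each case: P(data | bowl A) = (3/9)(3/9)(5/9) = 0.061728; P(data | bowl B) = (4/10)(4/10)(2/10) = 0.032; P(data | bowl C) = (1/12)(1/12)(2/12) = 0.0011574.
Weighting by the prior gives 2/9 · 0.061728 = 0.013717, 4/9 · 0.032 = 0.014222, 1/3 · 0.0011574 = 0.0003858; with total 0.028325.
By Bayes' rule, P(bowl B | data) = (0.014222) / (0.028325) = 0.5021.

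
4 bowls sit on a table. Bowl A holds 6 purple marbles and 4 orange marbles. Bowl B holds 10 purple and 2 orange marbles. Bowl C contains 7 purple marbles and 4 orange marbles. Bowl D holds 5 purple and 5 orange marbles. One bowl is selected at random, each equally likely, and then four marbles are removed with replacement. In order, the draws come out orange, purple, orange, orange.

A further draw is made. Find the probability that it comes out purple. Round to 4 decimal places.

Compute the likelihood of the observed sequence for each case: P(data | bowl A) = (4/10)(6/10)(4/10)(4/10) = 0.0384; P(data | bowl B) = (2/12)(10/12)(2/12)(2/12) = 0.003858; P(data | bowl C) = (4/11)(7/11)(4/11)(4/11) = 0.030599; P(data | bowl D) = (5/10)(5/10)(5/10)(5/10) = 0.0625.
Weighting by the prior gives 1/4 · 0.0384 = 0.0096, 1/4 · 0.003858 = 0.00096451, 1/4 · 0.030599 = 0.0076498, 1/4 · 0.0625 = 0.015625; these sum to 0.033839.
Normalising, the posterior is P(bowl A | data) = 0.28369, P(bowl B | data) = 0.028503, P(bowl C | data) = 0.22606, P(bowl D | data) = 0.46174.
So P(purple next | data) = Σ P(purple next | H) P(H | data) = (3/5)(0.28369) + (5/6)(0.028503) + (7/11)(0.22606) + (1/2)(0.46174) = 0.5687.

0.5687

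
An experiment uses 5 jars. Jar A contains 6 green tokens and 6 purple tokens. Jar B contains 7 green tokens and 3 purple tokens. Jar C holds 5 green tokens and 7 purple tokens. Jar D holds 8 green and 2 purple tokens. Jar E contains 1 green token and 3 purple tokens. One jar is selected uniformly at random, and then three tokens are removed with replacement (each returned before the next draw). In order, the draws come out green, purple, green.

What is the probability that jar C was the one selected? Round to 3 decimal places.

Compute the likelihood of the observed sequence for each case: P(data | jar A) = (6/12)(6/12)(6/12) = 0.125; P(data | jar B) = (7/10)(3/10)(7/10) = 0.147; P(data | jar C) = (5/12)(7/12)(5/12) = 0.10127; P(data | jar D) = (8/10)(2/10)(8/10) = 0.128; P(data | jar E) = (1/4)(3/4)(1/4) = 0.046875.
The prior-weighted likelihoods are 1/5 · 0.125 = 0.025, 1/5 · 0.147 = 0.0294, 1/5 · 0.10127 = 0.020255, 1/5 · 0.128 = 0.0256, 1/5 · 0.046875 = 0.009375; with total 0.10963.
Therefore the posterior P(jar C | data) = (0.020255) / (0.10963) = 0.18476.

0.185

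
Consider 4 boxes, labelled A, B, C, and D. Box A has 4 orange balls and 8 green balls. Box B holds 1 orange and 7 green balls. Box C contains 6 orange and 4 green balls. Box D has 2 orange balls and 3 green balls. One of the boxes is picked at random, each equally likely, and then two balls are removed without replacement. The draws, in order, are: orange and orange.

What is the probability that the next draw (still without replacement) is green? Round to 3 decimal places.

0.647

Under each hypothesis, the probability of the observed sequence is: P(data | box A) = (4/12)(3/11) = 0.090909; P(data | box B) = (1/8)(0/7) = 0; P(data | box C) = (6/10)(5/9) = 0.33333; P(data | box D) = (2/5)(1/4) = 0.1.
Multiplying each by its prior: 1/4 · 0.090909 = 0.022727, 1/4 · 0 = 0, 1/4 · 0.33333 = 0.083333, 1/4 · 0.1 = 0.025; these sum to 0.13106.
Dividing through by the total gives posterior P(box A | data) = 0.17341, P(box B | data) = 0, P(box C | data) = 0.63584, P(box D | data) = 0.19075.
The predictive probability is P(green next | data) = (4/5)(0.17341) + (1/2)(0.63584) + (1)(0.19075) = 0.6474.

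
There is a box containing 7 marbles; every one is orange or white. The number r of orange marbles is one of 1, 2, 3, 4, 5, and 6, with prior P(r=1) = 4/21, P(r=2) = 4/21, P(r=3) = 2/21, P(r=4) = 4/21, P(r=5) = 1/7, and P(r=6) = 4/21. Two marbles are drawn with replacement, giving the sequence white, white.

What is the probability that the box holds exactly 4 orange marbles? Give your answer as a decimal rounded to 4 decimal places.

Compute the likelihood of the observed sequence for each case: P(data | r = 1) = (6/7)(6/7) = 0.73469; P(data | r = 2) = (5/7)(5/7) = 0.5102; P(data | r = 3) = (4/7)(4/7) = 0.32653; P(data | r = 4) = (3/7)(3/7) = 0.18367; P(data | r = 5) = (2/7)(2/7) = 0.081633; P(data | r = 6) = (1/7)(1/7) = 0.020408.
The prior-weighted likelihoods are 4/21 · 0.73469 = 0.13994, 4/21 · 0.5102 = 0.097182, 2/21 · 0.32653 = 0.031098, 4/21 · 0.18367 = 0.034985, 1/7 · 0.081633 = 0.011662, 4/21 · 0.020408 = 0.0038873; with total 0.31876.
Hence P(r = 4 | data) = (0.034985) / (0.31876) = 0.10976.

0.1098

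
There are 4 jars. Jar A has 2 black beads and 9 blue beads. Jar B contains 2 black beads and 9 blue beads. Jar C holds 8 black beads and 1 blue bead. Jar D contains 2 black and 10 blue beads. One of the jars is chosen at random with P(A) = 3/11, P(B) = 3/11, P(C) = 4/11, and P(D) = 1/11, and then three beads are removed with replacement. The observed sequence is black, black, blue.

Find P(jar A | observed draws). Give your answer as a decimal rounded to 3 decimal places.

0.151

The likelihood of the observed sequence under each hypothesis: P(data | jar A) = (2/11)(2/11)(9/11) = 0.027047; P(data | jar B) = (2/11)(2/11)(9/11) = 0.027047; P(data | jar C) = (8/9)(8/9)(1/9) = 0.087791; P(data | jar D) = (2/12)(2/12)(10/12) = 0.023148.
Weighting by the prior gives 3/11 · 0.027047 = 0.0073765, 3/11 · 0.027047 = 0.0073765, 4/11 · 0.087791 = 0.031924, 1/11 · 0.023148 = 0.0021044; with total 0.048782.
So P(jar A | data) = (0.0073765) / (0.048782) = 0.15122.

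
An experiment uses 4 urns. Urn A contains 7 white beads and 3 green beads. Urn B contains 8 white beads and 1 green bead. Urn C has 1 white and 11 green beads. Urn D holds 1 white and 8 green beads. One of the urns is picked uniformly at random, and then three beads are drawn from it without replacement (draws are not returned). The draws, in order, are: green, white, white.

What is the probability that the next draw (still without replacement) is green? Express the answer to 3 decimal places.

0.175

For each hypothesis, P(data | H) works out to: P(data | urn A) = (3/10)(7/9)(6/8) = 0.175; P(data | urn B) = (1/9)(8/8)(7/7) = 0.11111; P(data | urn C) = (11/12)(1/11)(0/10) = 0; P(data | urn D) = (8/9)(1/8)(0/7) = 0.
Weighting by the prior gives 1/4 · 0.175 = 0.04375, 1/4 · 0.11111 = 0.027778, 1/4 · 0 = 0, 1/4 · 0 = 0; summing to 0.071528.
Normalising, the posterior is P(urn A | data) = 0.61165, P(urn B | data) = 0.38835, P(urn C | data) = 0, P(urn D | data) = 0.
So P(green next | data) = Σ P(green next | H) P(H | data) = (2/7)(0.61165) + (0)(0.38835) = 0.17476.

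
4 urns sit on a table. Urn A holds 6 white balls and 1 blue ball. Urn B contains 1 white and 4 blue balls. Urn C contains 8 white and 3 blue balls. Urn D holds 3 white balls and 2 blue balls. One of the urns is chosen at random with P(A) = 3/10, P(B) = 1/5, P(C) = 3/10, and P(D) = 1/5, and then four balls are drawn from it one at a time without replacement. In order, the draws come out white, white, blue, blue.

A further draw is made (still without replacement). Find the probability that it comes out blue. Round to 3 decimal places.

0.056

Under each hypothesis, the probability of the observed sequence is: P(data | urn A) = (6/7)(5/6)(1/5)(0/4) = 0; P(data | urn B) = (1/5)(0/4) = 0; P(data | urn C) = (8/11)(7/10)(3/9)(2/8) = 7/165; P(data | urn D) = (3/5)(2/4)(2/3)(1/2) = 1/10.
The prior-weighted likelihoods are 3/10 · 0 = 0, 1/5 · 0 = 0, 3/10 · 7/165 = 7/550, 1/5 · 1/10 = 1/50; summing to 9/275.
Dividing through by the total gives posterior P(urn A | data) = 0, P(urn B | data) = 0, P(urn C | data) = 7/18, P(urn D | data) = 11/18.
So P(blue next | data) = Σ P(blue next | H) P(H | data) = (1/7)(7/18) + (0)(11/18) = 1/18.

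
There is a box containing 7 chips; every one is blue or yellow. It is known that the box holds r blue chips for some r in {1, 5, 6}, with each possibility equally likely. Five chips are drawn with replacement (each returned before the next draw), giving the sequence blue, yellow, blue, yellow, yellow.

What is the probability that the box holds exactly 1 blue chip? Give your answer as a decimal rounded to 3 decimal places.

Compute the likelihood of the observed sequence for each case: P(data | r = 1) = (1/7)(6/7)(1/7)(6/7)(6/7) = 0.012852; P(data | r = 5) = (5/7)(2/7)(5/7)(2/7)(2/7) = 0.0119; P(data | r = 6) = (6/7)(1/7)(6/7)(1/7)(1/7) = 0.002142.
Multiplying each by its prior: 1/3 · 0.012852 = 0.0042839, 1/3 · 0.0119 = 0.0039666, 1/3 · 0.002142 = 0.00071399; these sum to 0.0089645.
Therefore the posterior P(r = 1 | data) = (0.0042839) / (0.0089645) = 0.47788.

0.478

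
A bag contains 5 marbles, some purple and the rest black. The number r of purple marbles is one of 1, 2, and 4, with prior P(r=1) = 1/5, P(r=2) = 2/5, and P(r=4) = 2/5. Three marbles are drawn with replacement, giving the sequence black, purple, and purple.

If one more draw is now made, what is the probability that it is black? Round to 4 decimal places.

0.4000

For each hypothesis, P(data | H) works out to: P(data | r = 1) = (4/5)(1/5)(1/5) = 4/125; P(data | r = 2) = (3/5)(2/5)(2/5) = 12/125; P(data | r = 4) = (1/5)(4/5)(4/5) = 16/125.
The prior-weighted likelihoods are 1/5 · 4/125 = 4/625, 2/5 · 12/125 = 24/625, 2/5 · 16/125 = 32/625; summing to 12/125.
The posterior is then P(r = 1 | data) = 1/15, P(r = 2 | data) = 2/5, P(r = 4 | data) = 8/15.
So P(black next | data) = Σ P(black next | H) P(H | data) = (4/5)(1/15) + (3/5)(2/5) + (1/5)(8/15) = 2/5.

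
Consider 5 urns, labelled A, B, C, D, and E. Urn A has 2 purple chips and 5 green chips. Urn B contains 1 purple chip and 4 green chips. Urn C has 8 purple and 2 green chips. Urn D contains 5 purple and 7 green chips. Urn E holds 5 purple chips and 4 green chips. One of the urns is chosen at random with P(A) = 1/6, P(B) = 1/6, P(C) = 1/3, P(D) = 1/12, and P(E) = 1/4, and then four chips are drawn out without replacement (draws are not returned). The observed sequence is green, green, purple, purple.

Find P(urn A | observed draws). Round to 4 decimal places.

For each hypothesis, P(data | H) works out to: P(data | urn A) = (5/7)(4/6)(2/5)(1/4) = 0.047619; P(data | urn B) = (4/5)(3/4)(1/3)(0/2) = 0; P(data | urn C) = (2/10)(1/9)(8/8)(7/7) = 0.022222; P(data | urn D) = (7/12)(6/11)(5/10)(4/9) = 0.070707; P(data | urn E) = (4/9)(3/8)(5/7)(4/6) = 0.079365.
The prior-weighted likelihoods are 1/6 · 0.047619 = 0.0079365, 1/6 · 0 = 0, 1/3 · 0.022222 = 0.0074074, 1/12 · 0.070707 = 0.0058923, 1/4 · 0.079365 = 0.019841; with total 0.041077.
Therefore the posterior P(urn A | data) = (0.0079365) / (0.041077) = 0.19321.

0.1932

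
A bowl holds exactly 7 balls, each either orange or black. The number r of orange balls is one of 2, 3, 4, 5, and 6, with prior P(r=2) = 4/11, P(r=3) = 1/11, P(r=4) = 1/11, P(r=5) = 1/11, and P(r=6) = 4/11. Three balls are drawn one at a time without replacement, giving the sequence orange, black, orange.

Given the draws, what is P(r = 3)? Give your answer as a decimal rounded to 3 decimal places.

Under each hypothesis, the probability of the observed sequence is: P(data | r = 2) = (2/7)(5/6)(1/5) = 1/21; P(data | r = 3) = (3/7)(4/6)(2/5) = 4/35; P(data | r = 4) = (4/7)(3/6)(3/5) = 6/35; P(data | r = 5) = (5/7)(2/6)(4/5) = 4/21; P(data | r = 6) = (6/7)(1/6)(5/5) = 1/7.
Multiplying each by its prior: 4/11 · 1/21 = 4/231, 1/11 · 4/35 = 4/385, 1/11 · 6/35 = 6/385, 1/11 · 4/21 = 4/231, 4/11 · 1/7 = 4/77; summing to 26/231.
So P(r = 3 | data) = (4/385) / (26/231) = 6/65.

0.092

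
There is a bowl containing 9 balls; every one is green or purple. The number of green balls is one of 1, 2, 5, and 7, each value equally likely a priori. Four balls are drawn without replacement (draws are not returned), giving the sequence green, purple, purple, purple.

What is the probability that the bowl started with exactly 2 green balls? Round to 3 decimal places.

The likelihood of the observed sequence under each hypothesis: P(data | r = 1) = (1/9)(8/8)(7/7)(6/6) = 0.11111; P(data | r = 2) = (2/9)(7/8)(6/7)(5/6) = 0.13889; P(data | r = 5) = (5/9)(4/8)(3/7)(2/6) = 0.039683; P(data | r = 7) = (7/9)(2/8)(1/7)(0/6) = 0.
The prior-weighted likelihoods are 1/4 · 0.11111 = 0.027778, 1/4 · 0.13889 = 0.034722, 1/4 · 0.039683 = 0.0099206, 1/4 · 0 = 0; these sum to 0.072421.
So P(r = 2 | data) = (0.034722) / (0.072421) = 0.47945.

0.479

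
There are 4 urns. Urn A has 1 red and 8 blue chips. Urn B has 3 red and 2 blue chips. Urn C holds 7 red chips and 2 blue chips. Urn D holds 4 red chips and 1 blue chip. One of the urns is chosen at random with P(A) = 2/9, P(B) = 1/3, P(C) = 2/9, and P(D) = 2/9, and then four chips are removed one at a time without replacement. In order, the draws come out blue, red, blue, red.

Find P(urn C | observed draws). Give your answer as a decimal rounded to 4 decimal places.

0.1563

The likelihood of the observed sequence under each hypothesis: P(data | urn A) = (8/9)(1/8)(7/7)(0/6) = 0; P(data | urn B) = (2/5)(3/4)(1/3)(2/2) = 1/10; P(data | urn C) = (2/9)(7/8)(1/7)(6/6) = 1/36; P(data | urn D) = (1/5)(4/4)(0/3) = 0.
Multiplying each by its prior: 2/9 · 0 = 0, 1/3 · 1/10 = 1/30, 2/9 · 1/36 = 1/162, 2/9 · 0 = 0; these sum to 16/405.
Hence P(urn C | data) = (1/162) / (16/405) = 5/32.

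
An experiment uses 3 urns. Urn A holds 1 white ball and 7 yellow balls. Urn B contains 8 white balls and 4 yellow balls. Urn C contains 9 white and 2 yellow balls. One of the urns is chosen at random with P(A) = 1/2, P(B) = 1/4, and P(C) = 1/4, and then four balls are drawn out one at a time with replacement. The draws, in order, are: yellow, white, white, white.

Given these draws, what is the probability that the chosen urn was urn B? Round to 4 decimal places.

The likelihood of the observed sequence under each hypothesis: P(data | urn A) = (7/8)(1/8)(1/8)(1/8) = 0.001709; P(data | urn B) = (4/12)(8/12)(8/12)(8/12) = 0.098765; P(data | urn C) = (2/11)(9/11)(9/11)(9/11) = 0.099583.
Multiplying each by its prior: 1/2 · 0.001709 = 0.00085449, 1/4 · 0.098765 = 0.024691, 1/4 · 0.099583 = 0.024896; summing to 0.050442.
So P(urn B | data) = (0.024691) / (0.050442) = 0.4895.

0.4895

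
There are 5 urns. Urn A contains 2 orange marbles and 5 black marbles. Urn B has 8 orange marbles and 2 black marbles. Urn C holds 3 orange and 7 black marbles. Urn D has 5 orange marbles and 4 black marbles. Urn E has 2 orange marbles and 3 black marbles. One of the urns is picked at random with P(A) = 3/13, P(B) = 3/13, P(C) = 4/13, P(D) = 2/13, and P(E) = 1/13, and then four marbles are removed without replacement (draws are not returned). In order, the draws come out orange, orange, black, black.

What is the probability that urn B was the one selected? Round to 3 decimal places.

The likelihood of the observed sequence under each hypothesis: P(data | urn A) = (2/7)(1/6)(5/5)(4/4) = 0.047619; P(data | urn B) = (8/10)(7/9)(2/8)(1/7) = 0.022222; P(data | urn C) = (3/10)(2/9)(7/8)(6/7) = 0.05; P(data | urn D) = (5/9)(4/8)(4/7)(3/6) = 0.079365; P(data | urn E) = (2/5)(1/4)(3/3)(2/2) = 0.1.
Multiplying each by its prior: 3/13 · 0.047619 = 0.010989, 3/13 · 0.022222 = 0.0051282, 4/13 · 0.05 = 0.015385, 2/13 · 0.079365 = 0.01221, 1/13 · 0.1 = 0.0076923; with total 0.051404.
Hence P(urn B | data) = (0.0051282) / (0.051404) = 0.099762.

0.100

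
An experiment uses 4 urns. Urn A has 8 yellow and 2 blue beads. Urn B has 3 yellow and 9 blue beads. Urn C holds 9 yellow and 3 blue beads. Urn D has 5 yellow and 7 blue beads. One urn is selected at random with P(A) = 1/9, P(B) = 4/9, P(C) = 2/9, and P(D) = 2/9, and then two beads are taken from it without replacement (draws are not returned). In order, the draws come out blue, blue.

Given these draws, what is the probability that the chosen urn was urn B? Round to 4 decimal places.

0.7443

The likelihood of the observed sequence under each hypothesis: P(data | urn A) = (2/10)(1/9) = 0.022222; P(data | urn B) = (9/12)(8/11) = 0.54545; P(data | urn C) = (3/12)(2/11) = 0.045455; P(data | urn D) = (7/12)(6/11) = 0.31818.
Multiplying each by its prior: 1/9 · 0.022222 = 0.0024691, 4/9 · 0.54545 = 0.24242, 2/9 · 0.045455 = 0.010101, 2/9 · 0.31818 = 0.070707; with total 0.3257.
Hence P(urn B | data) = (0.24242) / (0.3257) = 0.74431.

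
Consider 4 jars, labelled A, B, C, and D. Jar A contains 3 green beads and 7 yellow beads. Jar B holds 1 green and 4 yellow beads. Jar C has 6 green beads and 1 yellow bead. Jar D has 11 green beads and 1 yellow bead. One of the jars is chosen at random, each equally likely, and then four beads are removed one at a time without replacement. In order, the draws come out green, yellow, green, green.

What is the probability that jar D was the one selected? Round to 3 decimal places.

0.355

Under each hypothesis, the probability of the observed sequence is: P(data | jar A) = (3/10)(7/9)(2/8)(1/7) = 0.0083333; P(data | jar B) = (1/5)(4/4)(0/3) = 0; P(data | jar C) = (6/7)(1/6)(5/5)(4/4) = 0.14286; P(data | jar D) = (11/12)(1/11)(10/10)(9/9) = 0.083333.
Weighting by the prior gives 1/4 · 0.0083333 = 0.0020833, 1/4 · 0 = 0, 1/4 · 0.14286 = 0.035714, 1/4 · 0.083333 = 0.020833; these sum to 0.058631.
Hence P(jar D | data) = (0.020833) / (0.058631) = 0.35533.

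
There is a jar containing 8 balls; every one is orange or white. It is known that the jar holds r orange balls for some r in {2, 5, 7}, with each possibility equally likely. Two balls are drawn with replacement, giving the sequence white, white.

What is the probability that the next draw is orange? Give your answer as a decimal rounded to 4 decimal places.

0.3370

For each hypothesis, P(data | H) works out to: P(data | r = 2) = (6/8)(6/8) = 9/16; P(data | r = 5) = (3/8)(3/8) = 9/64; P(data | r = 7) = (1/8)(1/8) = 1/64.
Multiplying each by its prior: 1/3 · 9/16 = 3/16, 1/3 · 9/64 = 3/64, 1/3 · 1/64 = 1/192; summing to 23/96.
Normalising, the posterior is P(r = 2 | data) = 18/23, P(r = 5 | data) = 9/46, P(r = 7 | data) = 1/46.
The predictive probability is P(orange next | data) = (1/4)(18/23) + (5/8)(9/46) + (7/8)(1/46) = 31/92.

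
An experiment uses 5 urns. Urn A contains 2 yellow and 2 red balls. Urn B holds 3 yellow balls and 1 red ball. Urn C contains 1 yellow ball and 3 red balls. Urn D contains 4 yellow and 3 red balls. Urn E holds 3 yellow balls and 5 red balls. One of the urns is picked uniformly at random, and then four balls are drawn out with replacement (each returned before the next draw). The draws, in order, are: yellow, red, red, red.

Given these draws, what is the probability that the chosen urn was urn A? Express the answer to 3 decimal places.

0.198

Compute the likelihood of the observed sequence for each case: P(data | urn A) = (2/4)(2/4)(2/4)(2/4) = 0.0625; P(data | urn B) = (3/4)(1/4)(1/4)(1/4) = 0.011719; P(data | urn C) = (1/4)(3/4)(3/4)(3/4) = 0.10547; P(data | urn D) = (4/7)(3/7)(3/7)(3/7) = 0.044981; P(data | urn E) = (3/8)(5/8)(5/8)(5/8) = 0.091553.
The prior-weighted likelihoods are 1/5 · 0.0625 = 0.0125, 1/5 · 0.011719 = 0.0023437, 1/5 · 0.10547 = 0.021094, 1/5 · 0.044981 = 0.0089963, 1/5 · 0.091553 = 0.018311; with total 0.063244.
Therefore the posterior P(urn A | data) = (0.0125) / (0.063244) = 0.19765.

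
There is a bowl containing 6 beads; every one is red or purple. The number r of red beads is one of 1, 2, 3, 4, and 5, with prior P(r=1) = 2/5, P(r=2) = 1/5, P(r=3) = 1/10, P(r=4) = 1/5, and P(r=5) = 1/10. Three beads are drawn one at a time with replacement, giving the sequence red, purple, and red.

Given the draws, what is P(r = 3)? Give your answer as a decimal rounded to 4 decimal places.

0.1607

For each hypothesis, P(data | H) works out to: P(data | r = 1) = (1/6)(5/6)(1/6) = 5/216; P(data | r = 2) = (2/6)(4/6)(2/6) = 2/27; P(data | r = 3) = (3/6)(3/6)(3/6) = 1/8; P(data | r = 4) = (4/6)(2/6)(4/6) = 4/27; P(data | r = 5) = (5/6)(1/6)(5/6) = 25/216.
Multiplying each by its prior: 2/5 · 5/216 = 1/108, 1/5 · 2/27 = 2/135, 1/10 · 1/8 = 1/80, 1/5 · 4/27 = 4/135, 1/10 · 25/216 = 5/432; summing to 7/90.
Hence P(r = 3 | data) = (1/80) / (7/90) = 9/56.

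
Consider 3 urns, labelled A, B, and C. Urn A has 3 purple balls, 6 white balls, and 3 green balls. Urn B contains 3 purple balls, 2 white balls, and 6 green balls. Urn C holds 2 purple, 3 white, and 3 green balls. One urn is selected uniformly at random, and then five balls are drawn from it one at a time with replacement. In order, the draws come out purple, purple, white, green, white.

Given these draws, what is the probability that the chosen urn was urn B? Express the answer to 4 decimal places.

0.1570

Under each hypothesis, the probability of the observed sequence is: P(data | urn A) = (3/12)(3/12)(6/12)(3/12)(6/12) = 0.0039062; P(data | urn B) = (3/11)(3/11)(2/11)(6/11)(2/11) = 0.0013412; P(data | urn C) = (2/8)(2/8)(3/8)(3/8)(3/8) = 0.0032959.
Multiplying each by its prior: 1/3 · 0.0039062 = 0.0013021, 1/3 · 0.0013412 = 0.00044706, 1/3 · 0.0032959 = 0.0010986; with total 0.0028478.
Hence P(urn B | data) = (0.00044706) / (0.0028478) = 0.15699.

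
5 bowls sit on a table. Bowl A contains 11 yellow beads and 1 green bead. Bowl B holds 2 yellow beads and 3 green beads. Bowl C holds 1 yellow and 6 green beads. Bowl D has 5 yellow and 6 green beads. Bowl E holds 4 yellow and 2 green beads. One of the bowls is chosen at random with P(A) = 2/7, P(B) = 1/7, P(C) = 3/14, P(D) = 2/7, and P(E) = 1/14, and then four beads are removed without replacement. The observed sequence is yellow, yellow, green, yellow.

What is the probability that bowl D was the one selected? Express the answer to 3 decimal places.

0.280

Under each hypothesis, the probability of the observed sequence is: P(data | bowl A) = (11/12)(10/11)(1/10)(9/9) = 0.083333; P(data | bowl B) = (2/5)(1/4)(3/3)(0/2) = 0; P(data | bowl C) = (1/7)(0/6) = 0; P(data | bowl D) = (5/11)(4/10)(6/9)(3/8) = 0.045455; P(data | bowl E) = (4/6)(3/5)(2/4)(2/3) = 0.13333.
Weighting by the prior gives 2/7 · 0.083333 = 0.02381, 1/7 · 0 = 0, 3/14 · 0 = 0, 2/7 · 0.045455 = 0.012987, 1/14 · 0.13333 = 0.0095238; these sum to 0.04632.
Hence P(bowl D | data) = (0.012987) / (0.04632) = 0.28037.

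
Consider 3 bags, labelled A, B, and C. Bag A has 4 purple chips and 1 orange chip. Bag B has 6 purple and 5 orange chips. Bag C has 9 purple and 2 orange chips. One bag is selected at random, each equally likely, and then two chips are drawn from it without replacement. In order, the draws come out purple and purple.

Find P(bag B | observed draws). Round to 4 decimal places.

0.1786

Under each hypothesis, the probability of the observed sequence is: P(data | bag A) = (4/5)(3/4) = 3/5; P(data | bag B) = (6/11)(5/10) = 3/11; P(data | bag C) = (9/11)(8/10) = 36/55.
The prior-weighted likelihoods are 1/3 · 3/5 = 1/5, 1/3 · 3/11 = 1/11, 1/3 · 36/55 = 12/55; with total 28/55.
Hence P(bag B | data) = (1/11) / (28/55) = 5/28.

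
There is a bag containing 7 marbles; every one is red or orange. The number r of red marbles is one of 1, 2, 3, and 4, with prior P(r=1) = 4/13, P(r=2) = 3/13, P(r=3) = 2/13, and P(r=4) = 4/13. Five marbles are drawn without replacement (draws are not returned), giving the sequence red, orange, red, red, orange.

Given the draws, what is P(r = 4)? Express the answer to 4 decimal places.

For each hypothesis, P(data | H) works out to: P(data | r = 1) = (1/7)(6/6)(0/5) = 0; P(data | r = 2) = (2/7)(5/6)(1/5)(0/4) = 0; P(data | r = 3) = (3/7)(4/6)(2/5)(1/4)(3/3) = 1/35; P(data | r = 4) = (4/7)(3/6)(3/5)(2/4)(2/3) = 2/35.
Weighting by the prior gives 4/13 · 0 = 0, 3/13 · 0 = 0, 2/13 · 1/35 = 2/455, 4/13 · 2/35 = 8/455; these sum to 2/91.
By Bayes' rule, P(r = 4 | data) = (8/455) / (2/91) = 4/5.

0.8000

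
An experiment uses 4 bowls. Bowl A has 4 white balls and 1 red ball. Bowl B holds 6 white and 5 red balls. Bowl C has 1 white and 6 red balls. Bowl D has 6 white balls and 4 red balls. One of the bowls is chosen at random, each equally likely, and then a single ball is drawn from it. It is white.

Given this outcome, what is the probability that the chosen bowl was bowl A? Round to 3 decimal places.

Under each hypothesis, the probability of this draw is: P(data | bowl A) = (4/5) = 4/5; P(data | bowl B) = (6/11) = 6/11; P(data | bowl C) = (1/7) = 1/7; P(data | bowl D) = (6/10) = 3/5.
Weighting by the prior gives 1/4 · 4/5 = 1/5, 1/4 · 6/11 = 3/22, 1/4 · 1/7 = 1/28, 1/4 · 3/5 = 3/20; with total 201/385.
So P(bowl A | data) = (1/5) / (201/385) = 77/201.

0.383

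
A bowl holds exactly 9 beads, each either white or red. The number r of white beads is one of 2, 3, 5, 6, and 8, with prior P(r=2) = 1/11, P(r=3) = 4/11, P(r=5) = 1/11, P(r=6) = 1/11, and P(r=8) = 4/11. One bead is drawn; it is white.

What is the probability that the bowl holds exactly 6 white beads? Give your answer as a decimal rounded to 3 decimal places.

Under each hypothesis, the probability of this draw is: P(data | r = 2) = (2/9) = 2/9; P(data | r = 3) = (3/9) = 1/3; P(data | r = 5) = (5/9) = 5/9; P(data | r = 6) = (6/9) = 2/3; P(data | r = 8) = (8/9) = 8/9.
The prior-weighted likelihoods are 1/11 · 2/9 = 2/99, 4/11 · 1/3 = 4/33, 1/11 · 5/9 = 5/99, 1/11 · 2/3 = 2/33, 4/11 · 8/9 = 32/99; summing to 19/33.
So P(r = 6 | data) = (2/33) / (19/33) = 2/19.

0.105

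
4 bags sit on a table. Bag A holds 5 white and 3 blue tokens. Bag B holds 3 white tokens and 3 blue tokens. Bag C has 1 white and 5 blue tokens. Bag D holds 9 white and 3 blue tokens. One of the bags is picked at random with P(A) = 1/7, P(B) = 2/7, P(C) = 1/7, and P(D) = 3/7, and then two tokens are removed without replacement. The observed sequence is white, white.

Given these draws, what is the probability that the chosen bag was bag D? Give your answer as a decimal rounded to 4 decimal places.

0.6837

Under each hypothesis, the probability of the observed sequence is: P(data | bag A) = (5/8)(4/7) = 0.35714; P(data | bag B) = (3/6)(2/5) = 0.2; P(data | bag C) = (1/6)(0/5) = 0; P(data | bag D) = (9/12)(8/11) = 0.54545.
The prior-weighted likelihoods are 1/7 · 0.35714 = 0.05102, 2/7 · 0.2 = 0.057143, 1/7 · 0 = 0, 3/7 · 0.54545 = 0.23377; summing to 0.34193.
So P(bag D | data) = (0.23377) / (0.34193) = 0.68367.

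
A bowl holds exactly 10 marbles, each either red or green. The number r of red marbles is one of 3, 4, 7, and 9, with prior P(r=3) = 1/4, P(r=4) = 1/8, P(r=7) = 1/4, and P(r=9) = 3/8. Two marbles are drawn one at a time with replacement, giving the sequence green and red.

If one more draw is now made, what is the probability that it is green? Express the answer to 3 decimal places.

0.438

Compute the likelihood of the observed sequence for each case: P(data | r = 3) = (7/10)(3/10) = 21/100; P(data | r = 4) = (6/10)(4/10) = 6/25; P(data | r = 7) = (3/10)(7/10) = 21/100; P(data | r = 9) = (1/10)(9/10) = 9/100.
Multiplying each by its prior: 1/4 · 21/100 = 21/400, 1/8 · 6/25 = 3/100, 1/4 · 21/100 = 21/400, 3/8 · 9/100 = 27/800; with total 27/160.
The posterior is then P(r = 3 | data) = 14/45, P(r = 4 | data) = 8/45, P(r = 7 | data) = 14/45, P(r = 9 | data) = 1/5.
Averaging over the posterior, P(green next | data) = (7/10)(14/45) + (3/5)(8/45) + (3/10)(14/45) + (1/10)(1/5) = 197/450.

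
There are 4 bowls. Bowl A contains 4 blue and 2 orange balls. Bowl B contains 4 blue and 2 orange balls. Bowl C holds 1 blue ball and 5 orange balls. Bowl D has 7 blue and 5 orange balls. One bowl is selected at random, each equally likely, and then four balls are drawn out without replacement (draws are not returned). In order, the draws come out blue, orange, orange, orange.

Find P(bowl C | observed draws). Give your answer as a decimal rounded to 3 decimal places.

0.825

Compute the likelihood of the observed sequence for each case: P(data | bowl A) = (4/6)(2/5)(1/4)(0/3) = 0; P(data | bowl B) = (4/6)(2/5)(1/4)(0/3) = 0; P(data | bowl C) = (1/6)(5/5)(4/4)(3/3) = 1/6; P(data | bowl D) = (7/12)(5/11)(4/10)(3/9) = 7/198.
The prior-weighted likelihoods are 1/4 · 0 = 0, 1/4 · 0 = 0, 1/4 · 1/6 = 1/24, 1/4 · 7/198 = 7/792; with total 5/99.
So P(bowl C | data) = (1/24) / (5/99) = 33/40.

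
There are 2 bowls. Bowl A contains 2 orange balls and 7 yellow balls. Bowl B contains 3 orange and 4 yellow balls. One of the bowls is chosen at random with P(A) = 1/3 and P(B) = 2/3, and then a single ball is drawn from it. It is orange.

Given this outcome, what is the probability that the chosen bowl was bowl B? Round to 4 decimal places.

Under each hypothesis, the probability of this draw is: P(data | bowl A) = (2/9) = 2/9; P(data | bowl B) = (3/7) = 3/7.
Multiplying each by its prior: 1/3 · 2/9 = 2/27, 2/3 · 3/7 = 2/7; these sum to 68/189.
So P(bowl B | data) = (2/7) / (68/189) = 27/34.

0.7941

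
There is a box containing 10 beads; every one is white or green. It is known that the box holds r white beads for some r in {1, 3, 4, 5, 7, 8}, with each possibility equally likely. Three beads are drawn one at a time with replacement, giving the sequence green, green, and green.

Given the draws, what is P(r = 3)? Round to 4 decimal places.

0.2369

For each hypothesis, P(data | H) works out to: P(data | r = 1) = (9/10)(9/10)(9/10) = 0.729; P(data | r = 3) = (7/10)(7/10)(7/10) = 0.343; P(data | r = 4) = (6/10)(6/10)(6/10) = 0.216; P(data | r = 5) = (5/10)(5/10)(5/10) = 0.125; P(data | r = 7) = (3/10)(3/10)(3/10) = 0.027; P(data | r = 8) = (2/10)(2/10)(2/10) = 0.008.
The prior-weighted likelihoods are 1/6 · 0.729 = 0.1215, 1/6 · 0.343 = 0.057167, 1/6 · 0.216 = 0.036, 1/6 · 0.125 = 0.020833, 1/6 · 0.027 = 0.0045, 1/6 · 0.008 = 0.0013333; with total 0.24133.
Therefore the posterior P(r = 3 | data) = (0.057167) / (0.24133) = 0.23688.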